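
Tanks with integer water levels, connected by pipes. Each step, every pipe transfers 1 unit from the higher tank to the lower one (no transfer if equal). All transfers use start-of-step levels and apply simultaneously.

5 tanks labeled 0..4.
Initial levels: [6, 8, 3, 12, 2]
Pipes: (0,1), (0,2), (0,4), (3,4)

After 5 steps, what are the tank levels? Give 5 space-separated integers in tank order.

Answer: 7 5 4 8 7

Derivation:
Step 1: flows [1->0,0->2,0->4,3->4] -> levels [5 7 4 11 4]
Step 2: flows [1->0,0->2,0->4,3->4] -> levels [4 6 5 10 6]
Step 3: flows [1->0,2->0,4->0,3->4] -> levels [7 5 4 9 6]
Step 4: flows [0->1,0->2,0->4,3->4] -> levels [4 6 5 8 8]
Step 5: flows [1->0,2->0,4->0,3=4] -> levels [7 5 4 8 7]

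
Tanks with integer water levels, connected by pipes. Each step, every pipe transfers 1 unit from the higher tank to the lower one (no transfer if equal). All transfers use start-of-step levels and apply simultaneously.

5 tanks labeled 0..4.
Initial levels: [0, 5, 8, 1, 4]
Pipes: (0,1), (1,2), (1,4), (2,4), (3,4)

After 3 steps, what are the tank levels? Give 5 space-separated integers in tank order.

Step 1: flows [1->0,2->1,1->4,2->4,4->3] -> levels [1 4 6 2 5]
Step 2: flows [1->0,2->1,4->1,2->4,4->3] -> levels [2 5 4 3 4]
Step 3: flows [1->0,1->2,1->4,2=4,4->3] -> levels [3 2 5 4 4]

Answer: 3 2 5 4 4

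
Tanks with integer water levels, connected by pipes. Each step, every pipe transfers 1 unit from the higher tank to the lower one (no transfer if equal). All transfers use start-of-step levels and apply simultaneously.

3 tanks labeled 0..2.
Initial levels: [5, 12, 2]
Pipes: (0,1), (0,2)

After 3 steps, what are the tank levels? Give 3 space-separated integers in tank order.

Answer: 5 9 5

Derivation:
Step 1: flows [1->0,0->2] -> levels [5 11 3]
Step 2: flows [1->0,0->2] -> levels [5 10 4]
Step 3: flows [1->0,0->2] -> levels [5 9 5]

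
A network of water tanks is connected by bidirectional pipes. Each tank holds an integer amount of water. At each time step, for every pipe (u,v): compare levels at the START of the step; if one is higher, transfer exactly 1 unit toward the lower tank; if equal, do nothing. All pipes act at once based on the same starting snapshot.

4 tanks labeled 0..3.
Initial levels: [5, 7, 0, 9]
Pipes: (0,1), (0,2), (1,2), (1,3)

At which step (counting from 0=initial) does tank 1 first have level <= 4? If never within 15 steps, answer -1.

Answer: 5

Derivation:
Step 1: flows [1->0,0->2,1->2,3->1] -> levels [5 6 2 8]
Step 2: flows [1->0,0->2,1->2,3->1] -> levels [5 5 4 7]
Step 3: flows [0=1,0->2,1->2,3->1] -> levels [4 5 6 6]
Step 4: flows [1->0,2->0,2->1,3->1] -> levels [6 6 4 5]
Step 5: flows [0=1,0->2,1->2,1->3] -> levels [5 4 6 6]
Tank 1 first reaches <=4 at step 5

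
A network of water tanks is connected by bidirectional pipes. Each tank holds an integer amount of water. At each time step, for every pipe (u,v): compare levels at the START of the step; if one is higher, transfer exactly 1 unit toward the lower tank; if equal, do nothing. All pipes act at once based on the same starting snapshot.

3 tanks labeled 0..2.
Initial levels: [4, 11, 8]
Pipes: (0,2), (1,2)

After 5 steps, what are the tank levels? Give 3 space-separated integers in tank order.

Step 1: flows [2->0,1->2] -> levels [5 10 8]
Step 2: flows [2->0,1->2] -> levels [6 9 8]
Step 3: flows [2->0,1->2] -> levels [7 8 8]
Step 4: flows [2->0,1=2] -> levels [8 8 7]
Step 5: flows [0->2,1->2] -> levels [7 7 9]

Answer: 7 7 9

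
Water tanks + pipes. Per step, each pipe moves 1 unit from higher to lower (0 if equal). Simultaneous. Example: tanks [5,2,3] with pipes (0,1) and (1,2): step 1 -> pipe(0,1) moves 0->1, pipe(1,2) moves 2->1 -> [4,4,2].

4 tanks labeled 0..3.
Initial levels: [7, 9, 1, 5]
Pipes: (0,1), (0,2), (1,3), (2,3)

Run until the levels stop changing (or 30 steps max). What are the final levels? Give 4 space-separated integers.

Answer: 6 6 5 5

Derivation:
Step 1: flows [1->0,0->2,1->3,3->2] -> levels [7 7 3 5]
Step 2: flows [0=1,0->2,1->3,3->2] -> levels [6 6 5 5]
Step 3: flows [0=1,0->2,1->3,2=3] -> levels [5 5 6 6]
Step 4: flows [0=1,2->0,3->1,2=3] -> levels [6 6 5 5]
  -> period-2 cycle: step 4 state = step 2 state; never stabilizes
  -> state at step 30: (30-2) mod 2 = 0, same as step 2 -> [6 6 5 5]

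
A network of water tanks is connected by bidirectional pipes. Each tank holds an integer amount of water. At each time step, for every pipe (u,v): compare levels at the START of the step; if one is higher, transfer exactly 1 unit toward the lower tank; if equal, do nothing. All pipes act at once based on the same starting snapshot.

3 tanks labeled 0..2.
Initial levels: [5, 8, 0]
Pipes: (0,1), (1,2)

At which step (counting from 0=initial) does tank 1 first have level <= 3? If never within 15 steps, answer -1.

Step 1: flows [1->0,1->2] -> levels [6 6 1]
Step 2: flows [0=1,1->2] -> levels [6 5 2]
Step 3: flows [0->1,1->2] -> levels [5 5 3]
Step 4: flows [0=1,1->2] -> levels [5 4 4]
Step 5: flows [0->1,1=2] -> levels [4 5 4]
Step 6: flows [1->0,1->2] -> levels [5 3 5]
Tank 1 first reaches <=3 at step 6

Answer: 6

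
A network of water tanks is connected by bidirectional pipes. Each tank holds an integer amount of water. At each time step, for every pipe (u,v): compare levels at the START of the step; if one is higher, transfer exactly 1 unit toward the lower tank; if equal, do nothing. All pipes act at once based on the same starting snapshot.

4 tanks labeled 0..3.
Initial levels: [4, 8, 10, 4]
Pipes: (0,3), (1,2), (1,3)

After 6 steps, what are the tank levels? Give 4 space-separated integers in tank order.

Answer: 7 8 6 5

Derivation:
Step 1: flows [0=3,2->1,1->3] -> levels [4 8 9 5]
Step 2: flows [3->0,2->1,1->3] -> levels [5 8 8 5]
Step 3: flows [0=3,1=2,1->3] -> levels [5 7 8 6]
Step 4: flows [3->0,2->1,1->3] -> levels [6 7 7 6]
Step 5: flows [0=3,1=2,1->3] -> levels [6 6 7 7]
Step 6: flows [3->0,2->1,3->1] -> levels [7 8 6 5]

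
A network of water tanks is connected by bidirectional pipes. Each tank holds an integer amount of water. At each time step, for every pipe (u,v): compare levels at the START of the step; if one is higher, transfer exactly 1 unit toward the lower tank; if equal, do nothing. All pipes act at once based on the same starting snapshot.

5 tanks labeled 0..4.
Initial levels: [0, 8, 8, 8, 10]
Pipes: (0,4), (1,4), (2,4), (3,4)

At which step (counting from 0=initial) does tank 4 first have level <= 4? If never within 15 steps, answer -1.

Answer: 7

Derivation:
Step 1: flows [4->0,4->1,4->2,4->3] -> levels [1 9 9 9 6]
Step 2: flows [4->0,1->4,2->4,3->4] -> levels [2 8 8 8 8]
Step 3: flows [4->0,1=4,2=4,3=4] -> levels [3 8 8 8 7]
Step 4: flows [4->0,1->4,2->4,3->4] -> levels [4 7 7 7 9]
Step 5: flows [4->0,4->1,4->2,4->3] -> levels [5 8 8 8 5]
Step 6: flows [0=4,1->4,2->4,3->4] -> levels [5 7 7 7 8]
Step 7: flows [4->0,4->1,4->2,4->3] -> levels [6 8 8 8 4]
Tank 4 first reaches <=4 at step 7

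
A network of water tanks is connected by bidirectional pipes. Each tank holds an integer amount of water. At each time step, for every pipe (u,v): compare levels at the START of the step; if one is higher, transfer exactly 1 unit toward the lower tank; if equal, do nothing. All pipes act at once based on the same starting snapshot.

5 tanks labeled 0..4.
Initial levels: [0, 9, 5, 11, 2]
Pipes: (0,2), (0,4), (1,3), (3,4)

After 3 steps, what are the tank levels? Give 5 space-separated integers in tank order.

Answer: 3 9 3 8 4

Derivation:
Step 1: flows [2->0,4->0,3->1,3->4] -> levels [2 10 4 9 2]
Step 2: flows [2->0,0=4,1->3,3->4] -> levels [3 9 3 9 3]
Step 3: flows [0=2,0=4,1=3,3->4] -> levels [3 9 3 8 4]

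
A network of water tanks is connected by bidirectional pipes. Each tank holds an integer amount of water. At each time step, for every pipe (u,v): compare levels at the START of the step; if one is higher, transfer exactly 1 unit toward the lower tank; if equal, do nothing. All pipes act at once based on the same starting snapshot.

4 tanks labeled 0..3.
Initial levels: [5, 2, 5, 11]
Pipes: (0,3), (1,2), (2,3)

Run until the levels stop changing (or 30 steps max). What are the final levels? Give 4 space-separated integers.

Step 1: flows [3->0,2->1,3->2] -> levels [6 3 5 9]
Step 2: flows [3->0,2->1,3->2] -> levels [7 4 5 7]
Step 3: flows [0=3,2->1,3->2] -> levels [7 5 5 6]
Step 4: flows [0->3,1=2,3->2] -> levels [6 5 6 6]
Step 5: flows [0=3,2->1,2=3] -> levels [6 6 5 6]
Step 6: flows [0=3,1->2,3->2] -> levels [6 5 7 5]
Step 7: flows [0->3,2->1,2->3] -> levels [5 6 5 7]
Step 8: flows [3->0,1->2,3->2] -> levels [6 5 7 5]
  -> period-2 cycle: step 8 state = step 6 state; never stabilizes
  -> state at step 30: (30-6) mod 2 = 0, same as step 6 -> [6 5 7 5]

Answer: 6 5 7 5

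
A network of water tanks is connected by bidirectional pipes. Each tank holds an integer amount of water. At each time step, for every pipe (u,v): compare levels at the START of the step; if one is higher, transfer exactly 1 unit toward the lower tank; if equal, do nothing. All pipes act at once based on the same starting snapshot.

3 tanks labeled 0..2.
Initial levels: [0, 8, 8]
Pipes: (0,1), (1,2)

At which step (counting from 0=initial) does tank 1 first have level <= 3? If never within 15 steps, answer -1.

Step 1: flows [1->0,1=2] -> levels [1 7 8]
Step 2: flows [1->0,2->1] -> levels [2 7 7]
Step 3: flows [1->0,1=2] -> levels [3 6 7]
Step 4: flows [1->0,2->1] -> levels [4 6 6]
Step 5: flows [1->0,1=2] -> levels [5 5 6]
Step 6: flows [0=1,2->1] -> levels [5 6 5]
Step 7: flows [1->0,1->2] -> levels [6 4 6]
Step 8: flows [0->1,2->1] -> levels [5 6 5]
  -> period-2 cycle (repeats step 6); tank 1 never drops to <=3
Tank 1 never reaches <=3 within 15 steps

Answer: -1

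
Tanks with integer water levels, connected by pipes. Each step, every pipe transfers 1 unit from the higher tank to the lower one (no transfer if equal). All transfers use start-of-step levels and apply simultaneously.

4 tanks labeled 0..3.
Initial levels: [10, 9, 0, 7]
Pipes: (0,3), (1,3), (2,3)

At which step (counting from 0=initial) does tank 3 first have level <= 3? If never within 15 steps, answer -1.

Step 1: flows [0->3,1->3,3->2] -> levels [9 8 1 8]
Step 2: flows [0->3,1=3,3->2] -> levels [8 8 2 8]
Step 3: flows [0=3,1=3,3->2] -> levels [8 8 3 7]
Step 4: flows [0->3,1->3,3->2] -> levels [7 7 4 8]
Step 5: flows [3->0,3->1,3->2] -> levels [8 8 5 5]
Step 6: flows [0->3,1->3,2=3] -> levels [7 7 5 7]
Step 7: flows [0=3,1=3,3->2] -> levels [7 7 6 6]
Step 8: flows [0->3,1->3,2=3] -> levels [6 6 6 8]
Step 9: flows [3->0,3->1,3->2] -> levels [7 7 7 5]
Step 10: flows [0->3,1->3,2->3] -> levels [6 6 6 8]
  -> period-2 cycle (repeats step 8); tank 3 never drops to <=3
Tank 3 never reaches <=3 within 15 steps

Answer: -1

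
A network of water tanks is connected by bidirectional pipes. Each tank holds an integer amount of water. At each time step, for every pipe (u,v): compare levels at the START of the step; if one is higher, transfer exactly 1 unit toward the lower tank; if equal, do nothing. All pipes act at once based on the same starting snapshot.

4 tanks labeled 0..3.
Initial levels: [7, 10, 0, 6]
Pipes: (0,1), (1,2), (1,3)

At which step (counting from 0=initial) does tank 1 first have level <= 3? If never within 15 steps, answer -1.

Answer: -1

Derivation:
Step 1: flows [1->0,1->2,1->3] -> levels [8 7 1 7]
Step 2: flows [0->1,1->2,1=3] -> levels [7 7 2 7]
Step 3: flows [0=1,1->2,1=3] -> levels [7 6 3 7]
Step 4: flows [0->1,1->2,3->1] -> levels [6 7 4 6]
Step 5: flows [1->0,1->2,1->3] -> levels [7 4 5 7]
Step 6: flows [0->1,2->1,3->1] -> levels [6 7 4 6]
  -> period-2 cycle (repeats step 4); tank 1 never drops to <=3
Tank 1 never reaches <=3 within 15 steps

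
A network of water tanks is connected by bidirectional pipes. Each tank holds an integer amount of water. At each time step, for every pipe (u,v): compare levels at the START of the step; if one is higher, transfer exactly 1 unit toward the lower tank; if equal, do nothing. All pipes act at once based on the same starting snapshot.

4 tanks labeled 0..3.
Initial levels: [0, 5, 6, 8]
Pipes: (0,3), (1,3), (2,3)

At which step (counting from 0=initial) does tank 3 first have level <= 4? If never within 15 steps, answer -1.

Answer: 3

Derivation:
Step 1: flows [3->0,3->1,3->2] -> levels [1 6 7 5]
Step 2: flows [3->0,1->3,2->3] -> levels [2 5 6 6]
Step 3: flows [3->0,3->1,2=3] -> levels [3 6 6 4]
Tank 3 first reaches <=4 at step 3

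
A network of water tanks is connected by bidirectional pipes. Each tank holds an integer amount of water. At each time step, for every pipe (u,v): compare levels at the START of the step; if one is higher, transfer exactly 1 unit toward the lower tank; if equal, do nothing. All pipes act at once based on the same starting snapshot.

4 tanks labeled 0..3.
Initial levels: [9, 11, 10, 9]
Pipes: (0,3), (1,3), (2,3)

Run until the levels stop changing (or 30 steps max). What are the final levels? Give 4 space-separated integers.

Step 1: flows [0=3,1->3,2->3] -> levels [9 10 9 11]
Step 2: flows [3->0,3->1,3->2] -> levels [10 11 10 8]
Step 3: flows [0->3,1->3,2->3] -> levels [9 10 9 11]
  -> period-2 cycle: step 3 state = step 1 state; never stabilizes
  -> state at step 30: (30-1) mod 2 = 1, same as step 2 -> [10 11 10 8]

Answer: 10 11 10 8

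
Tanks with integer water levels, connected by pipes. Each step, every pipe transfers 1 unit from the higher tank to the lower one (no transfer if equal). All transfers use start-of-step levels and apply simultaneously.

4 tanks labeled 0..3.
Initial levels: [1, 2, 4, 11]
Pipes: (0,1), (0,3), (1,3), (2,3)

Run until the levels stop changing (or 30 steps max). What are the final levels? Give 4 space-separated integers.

Step 1: flows [1->0,3->0,3->1,3->2] -> levels [3 2 5 8]
Step 2: flows [0->1,3->0,3->1,3->2] -> levels [3 4 6 5]
Step 3: flows [1->0,3->0,3->1,2->3] -> levels [5 4 5 4]
Step 4: flows [0->1,0->3,1=3,2->3] -> levels [3 5 4 6]
Step 5: flows [1->0,3->0,3->1,3->2] -> levels [5 5 5 3]
Step 6: flows [0=1,0->3,1->3,2->3] -> levels [4 4 4 6]
Step 7: flows [0=1,3->0,3->1,3->2] -> levels [5 5 5 3]
  -> period-2 cycle: step 7 state = step 5 state; never stabilizes
  -> state at step 30: (30-5) mod 2 = 1, same as step 6 -> [4 4 4 6]

Answer: 4 4 4 6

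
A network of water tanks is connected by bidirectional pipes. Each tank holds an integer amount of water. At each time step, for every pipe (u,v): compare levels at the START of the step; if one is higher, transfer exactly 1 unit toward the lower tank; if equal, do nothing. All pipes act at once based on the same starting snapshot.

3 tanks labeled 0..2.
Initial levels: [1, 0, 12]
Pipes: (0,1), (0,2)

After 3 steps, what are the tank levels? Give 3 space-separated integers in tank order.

Step 1: flows [0->1,2->0] -> levels [1 1 11]
Step 2: flows [0=1,2->0] -> levels [2 1 10]
Step 3: flows [0->1,2->0] -> levels [2 2 9]

Answer: 2 2 9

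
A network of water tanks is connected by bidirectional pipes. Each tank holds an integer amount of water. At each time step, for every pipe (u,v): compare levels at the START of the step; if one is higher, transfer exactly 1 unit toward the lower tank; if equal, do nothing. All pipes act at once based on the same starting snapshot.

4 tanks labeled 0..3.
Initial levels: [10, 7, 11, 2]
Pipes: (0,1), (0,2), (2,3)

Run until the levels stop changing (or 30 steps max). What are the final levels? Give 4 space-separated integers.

Step 1: flows [0->1,2->0,2->3] -> levels [10 8 9 3]
Step 2: flows [0->1,0->2,2->3] -> levels [8 9 9 4]
Step 3: flows [1->0,2->0,2->3] -> levels [10 8 7 5]
Step 4: flows [0->1,0->2,2->3] -> levels [8 9 7 6]
Step 5: flows [1->0,0->2,2->3] -> levels [8 8 7 7]
Step 6: flows [0=1,0->2,2=3] -> levels [7 8 8 7]
Step 7: flows [1->0,2->0,2->3] -> levels [9 7 6 8]
Step 8: flows [0->1,0->2,3->2] -> levels [7 8 8 7]
  -> period-2 cycle: step 8 state = step 6 state; never stabilizes
  -> state at step 30: (30-6) mod 2 = 0, same as step 6 -> [7 8 8 7]

Answer: 7 8 8 7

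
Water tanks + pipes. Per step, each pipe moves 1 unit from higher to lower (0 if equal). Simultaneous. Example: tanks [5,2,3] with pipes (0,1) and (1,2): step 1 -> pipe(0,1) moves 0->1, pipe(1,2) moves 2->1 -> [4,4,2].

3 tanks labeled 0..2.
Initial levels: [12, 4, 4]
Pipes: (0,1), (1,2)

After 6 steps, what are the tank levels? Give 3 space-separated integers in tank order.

Answer: 7 6 7

Derivation:
Step 1: flows [0->1,1=2] -> levels [11 5 4]
Step 2: flows [0->1,1->2] -> levels [10 5 5]
Step 3: flows [0->1,1=2] -> levels [9 6 5]
Step 4: flows [0->1,1->2] -> levels [8 6 6]
Step 5: flows [0->1,1=2] -> levels [7 7 6]
Step 6: flows [0=1,1->2] -> levels [7 6 7]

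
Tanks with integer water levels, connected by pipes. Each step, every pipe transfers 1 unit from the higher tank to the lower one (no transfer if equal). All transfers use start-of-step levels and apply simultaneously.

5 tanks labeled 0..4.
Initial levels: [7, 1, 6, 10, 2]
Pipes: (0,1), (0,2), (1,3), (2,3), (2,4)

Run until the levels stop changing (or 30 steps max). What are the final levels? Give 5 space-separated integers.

Answer: 4 7 7 4 4

Derivation:
Step 1: flows [0->1,0->2,3->1,3->2,2->4] -> levels [5 3 7 8 3]
Step 2: flows [0->1,2->0,3->1,3->2,2->4] -> levels [5 5 6 6 4]
Step 3: flows [0=1,2->0,3->1,2=3,2->4] -> levels [6 6 4 5 5]
Step 4: flows [0=1,0->2,1->3,3->2,4->2] -> levels [5 5 7 5 4]
Step 5: flows [0=1,2->0,1=3,2->3,2->4] -> levels [6 5 4 6 5]
Step 6: flows [0->1,0->2,3->1,3->2,4->2] -> levels [4 7 7 4 4]
Step 7: flows [1->0,2->0,1->3,2->3,2->4] -> levels [6 5 4 6 5]
  -> period-2 cycle: step 7 state = step 5 state; never stabilizes
  -> state at step 30: (30-5) mod 2 = 1, same as step 6 -> [4 7 7 4 4]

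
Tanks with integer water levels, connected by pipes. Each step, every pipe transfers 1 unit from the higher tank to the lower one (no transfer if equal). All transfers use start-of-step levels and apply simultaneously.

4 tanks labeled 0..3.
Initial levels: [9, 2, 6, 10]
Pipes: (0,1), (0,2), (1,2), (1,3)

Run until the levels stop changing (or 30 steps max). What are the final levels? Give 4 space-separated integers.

Step 1: flows [0->1,0->2,2->1,3->1] -> levels [7 5 6 9]
Step 2: flows [0->1,0->2,2->1,3->1] -> levels [5 8 6 8]
Step 3: flows [1->0,2->0,1->2,1=3] -> levels [7 6 6 8]
Step 4: flows [0->1,0->2,1=2,3->1] -> levels [5 8 7 7]
Step 5: flows [1->0,2->0,1->2,1->3] -> levels [7 5 7 8]
Step 6: flows [0->1,0=2,2->1,3->1] -> levels [6 8 6 7]
Step 7: flows [1->0,0=2,1->2,1->3] -> levels [7 5 7 8]
  -> period-2 cycle: step 7 state = step 5 state; never stabilizes
  -> state at step 30: (30-5) mod 2 = 1, same as step 6 -> [6 8 6 7]

Answer: 6 8 6 7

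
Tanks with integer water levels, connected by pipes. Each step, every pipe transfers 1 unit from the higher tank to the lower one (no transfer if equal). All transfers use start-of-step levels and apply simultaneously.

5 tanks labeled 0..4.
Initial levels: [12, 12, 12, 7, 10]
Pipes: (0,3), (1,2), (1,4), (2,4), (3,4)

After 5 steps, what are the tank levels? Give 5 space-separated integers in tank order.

Answer: 11 10 10 9 13

Derivation:
Step 1: flows [0->3,1=2,1->4,2->4,4->3] -> levels [11 11 11 9 11]
Step 2: flows [0->3,1=2,1=4,2=4,4->3] -> levels [10 11 11 11 10]
Step 3: flows [3->0,1=2,1->4,2->4,3->4] -> levels [11 10 10 9 13]
Step 4: flows [0->3,1=2,4->1,4->2,4->3] -> levels [10 11 11 11 10]
  -> period-2 cycle: step 4 state = step 2 state
  -> state at step 5: (5-2) mod 2 = 1, same as step 3 -> [11 10 10 9 13]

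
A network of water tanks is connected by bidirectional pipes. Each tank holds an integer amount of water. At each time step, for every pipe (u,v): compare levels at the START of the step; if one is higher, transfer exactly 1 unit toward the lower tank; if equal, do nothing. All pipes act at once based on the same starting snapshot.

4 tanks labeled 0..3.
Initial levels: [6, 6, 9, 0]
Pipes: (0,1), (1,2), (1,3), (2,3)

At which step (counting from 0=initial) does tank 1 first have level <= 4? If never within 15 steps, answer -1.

Answer: 3

Derivation:
Step 1: flows [0=1,2->1,1->3,2->3] -> levels [6 6 7 2]
Step 2: flows [0=1,2->1,1->3,2->3] -> levels [6 6 5 4]
Step 3: flows [0=1,1->2,1->3,2->3] -> levels [6 4 5 6]
Tank 1 first reaches <=4 at step 3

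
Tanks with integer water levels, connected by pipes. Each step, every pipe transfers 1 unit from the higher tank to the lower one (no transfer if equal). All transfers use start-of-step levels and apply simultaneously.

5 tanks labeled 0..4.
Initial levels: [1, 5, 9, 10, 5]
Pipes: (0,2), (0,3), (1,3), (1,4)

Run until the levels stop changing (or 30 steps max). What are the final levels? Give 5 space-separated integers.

Step 1: flows [2->0,3->0,3->1,1=4] -> levels [3 6 8 8 5]
Step 2: flows [2->0,3->0,3->1,1->4] -> levels [5 6 7 6 6]
Step 3: flows [2->0,3->0,1=3,1=4] -> levels [7 6 6 5 6]
Step 4: flows [0->2,0->3,1->3,1=4] -> levels [5 5 7 7 6]
Step 5: flows [2->0,3->0,3->1,4->1] -> levels [7 7 6 5 5]
Step 6: flows [0->2,0->3,1->3,1->4] -> levels [5 5 7 7 6]
  -> period-2 cycle: step 6 state = step 4 state; never stabilizes
  -> state at step 30: (30-4) mod 2 = 0, same as step 4 -> [5 5 7 7 6]

Answer: 5 5 7 7 6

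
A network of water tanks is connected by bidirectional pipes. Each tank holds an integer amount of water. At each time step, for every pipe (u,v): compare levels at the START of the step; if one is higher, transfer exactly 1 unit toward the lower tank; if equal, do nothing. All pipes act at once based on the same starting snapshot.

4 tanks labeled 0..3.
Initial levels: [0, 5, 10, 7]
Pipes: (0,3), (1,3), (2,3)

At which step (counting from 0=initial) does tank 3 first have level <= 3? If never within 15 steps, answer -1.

Step 1: flows [3->0,3->1,2->3] -> levels [1 6 9 6]
Step 2: flows [3->0,1=3,2->3] -> levels [2 6 8 6]
Step 3: flows [3->0,1=3,2->3] -> levels [3 6 7 6]
Step 4: flows [3->0,1=3,2->3] -> levels [4 6 6 6]
Step 5: flows [3->0,1=3,2=3] -> levels [5 6 6 5]
Step 6: flows [0=3,1->3,2->3] -> levels [5 5 5 7]
Step 7: flows [3->0,3->1,3->2] -> levels [6 6 6 4]
Step 8: flows [0->3,1->3,2->3] -> levels [5 5 5 7]
  -> period-2 cycle (repeats step 6); tank 3 never drops to <=3
Tank 3 never reaches <=3 within 15 steps

Answer: -1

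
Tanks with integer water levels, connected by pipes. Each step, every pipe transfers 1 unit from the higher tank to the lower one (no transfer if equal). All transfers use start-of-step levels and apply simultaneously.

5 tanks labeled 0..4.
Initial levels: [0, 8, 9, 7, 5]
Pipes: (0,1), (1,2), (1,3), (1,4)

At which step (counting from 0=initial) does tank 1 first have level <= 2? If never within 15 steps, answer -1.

Step 1: flows [1->0,2->1,1->3,1->4] -> levels [1 6 8 8 6]
Step 2: flows [1->0,2->1,3->1,1=4] -> levels [2 7 7 7 6]
Step 3: flows [1->0,1=2,1=3,1->4] -> levels [3 5 7 7 7]
Step 4: flows [1->0,2->1,3->1,4->1] -> levels [4 7 6 6 6]
Step 5: flows [1->0,1->2,1->3,1->4] -> levels [5 3 7 7 7]
Step 6: flows [0->1,2->1,3->1,4->1] -> levels [4 7 6 6 6]
  -> period-2 cycle (repeats step 4); tank 1 never drops to <=2
Tank 1 never reaches <=2 within 15 steps

Answer: -1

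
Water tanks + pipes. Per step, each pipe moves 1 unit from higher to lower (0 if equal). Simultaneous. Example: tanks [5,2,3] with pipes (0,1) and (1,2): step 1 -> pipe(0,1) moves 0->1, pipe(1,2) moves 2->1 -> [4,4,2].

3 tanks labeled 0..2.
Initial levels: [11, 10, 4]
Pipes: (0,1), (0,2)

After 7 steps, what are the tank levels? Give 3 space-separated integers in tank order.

Answer: 9 8 8

Derivation:
Step 1: flows [0->1,0->2] -> levels [9 11 5]
Step 2: flows [1->0,0->2] -> levels [9 10 6]
Step 3: flows [1->0,0->2] -> levels [9 9 7]
Step 4: flows [0=1,0->2] -> levels [8 9 8]
Step 5: flows [1->0,0=2] -> levels [9 8 8]
Step 6: flows [0->1,0->2] -> levels [7 9 9]
Step 7: flows [1->0,2->0] -> levels [9 8 8]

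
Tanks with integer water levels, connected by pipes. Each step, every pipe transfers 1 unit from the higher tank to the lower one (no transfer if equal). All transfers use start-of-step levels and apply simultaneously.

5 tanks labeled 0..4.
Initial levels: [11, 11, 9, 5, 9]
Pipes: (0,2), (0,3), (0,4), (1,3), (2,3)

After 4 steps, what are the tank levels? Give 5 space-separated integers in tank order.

Step 1: flows [0->2,0->3,0->4,1->3,2->3] -> levels [8 10 9 8 10]
Step 2: flows [2->0,0=3,4->0,1->3,2->3] -> levels [10 9 7 10 9]
Step 3: flows [0->2,0=3,0->4,3->1,3->2] -> levels [8 10 9 8 10]
  -> period-2 cycle: step 3 state = step 1 state
  -> state at step 4: (4-1) mod 2 = 1, same as step 2 -> [10 9 7 10 9]

Answer: 10 9 7 10 9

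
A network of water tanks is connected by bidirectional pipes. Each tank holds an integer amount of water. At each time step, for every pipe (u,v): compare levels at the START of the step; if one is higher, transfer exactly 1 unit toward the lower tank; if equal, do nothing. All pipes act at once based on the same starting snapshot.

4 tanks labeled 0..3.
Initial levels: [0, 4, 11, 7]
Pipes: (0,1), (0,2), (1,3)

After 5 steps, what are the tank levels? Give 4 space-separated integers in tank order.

Answer: 6 6 6 4

Derivation:
Step 1: flows [1->0,2->0,3->1] -> levels [2 4 10 6]
Step 2: flows [1->0,2->0,3->1] -> levels [4 4 9 5]
Step 3: flows [0=1,2->0,3->1] -> levels [5 5 8 4]
Step 4: flows [0=1,2->0,1->3] -> levels [6 4 7 5]
Step 5: flows [0->1,2->0,3->1] -> levels [6 6 6 4]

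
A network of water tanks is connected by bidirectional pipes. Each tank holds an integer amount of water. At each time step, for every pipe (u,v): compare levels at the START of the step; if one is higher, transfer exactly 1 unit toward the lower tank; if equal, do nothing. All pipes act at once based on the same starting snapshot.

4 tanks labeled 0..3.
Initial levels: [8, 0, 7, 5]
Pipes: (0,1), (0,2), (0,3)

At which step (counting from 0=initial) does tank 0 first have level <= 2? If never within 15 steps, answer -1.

Answer: -1

Derivation:
Step 1: flows [0->1,0->2,0->3] -> levels [5 1 8 6]
Step 2: flows [0->1,2->0,3->0] -> levels [6 2 7 5]
Step 3: flows [0->1,2->0,0->3] -> levels [5 3 6 6]
Step 4: flows [0->1,2->0,3->0] -> levels [6 4 5 5]
Step 5: flows [0->1,0->2,0->3] -> levels [3 5 6 6]
Step 6: flows [1->0,2->0,3->0] -> levels [6 4 5 5]
  -> period-2 cycle (repeats step 4); tank 0 never drops to <=2
Tank 0 never reaches <=2 within 15 steps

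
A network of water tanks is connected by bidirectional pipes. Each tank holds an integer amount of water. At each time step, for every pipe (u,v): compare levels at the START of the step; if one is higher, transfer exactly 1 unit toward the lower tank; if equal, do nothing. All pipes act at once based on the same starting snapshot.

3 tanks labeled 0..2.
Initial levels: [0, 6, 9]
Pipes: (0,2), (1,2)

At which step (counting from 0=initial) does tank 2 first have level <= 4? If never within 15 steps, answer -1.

Step 1: flows [2->0,2->1] -> levels [1 7 7]
Step 2: flows [2->0,1=2] -> levels [2 7 6]
Step 3: flows [2->0,1->2] -> levels [3 6 6]
Step 4: flows [2->0,1=2] -> levels [4 6 5]
Step 5: flows [2->0,1->2] -> levels [5 5 5]
Step 6: flows [0=2,1=2] -> levels [5 5 5]
  -> stable; tank 2 stays at 5 > 4
Tank 2 never reaches <=4 within 15 steps

Answer: -1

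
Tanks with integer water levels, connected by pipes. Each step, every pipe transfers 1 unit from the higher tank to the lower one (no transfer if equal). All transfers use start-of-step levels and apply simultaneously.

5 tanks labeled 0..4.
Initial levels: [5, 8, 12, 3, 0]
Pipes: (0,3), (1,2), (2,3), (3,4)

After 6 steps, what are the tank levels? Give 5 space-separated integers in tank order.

Step 1: flows [0->3,2->1,2->3,3->4] -> levels [4 9 10 4 1]
Step 2: flows [0=3,2->1,2->3,3->4] -> levels [4 10 8 4 2]
Step 3: flows [0=3,1->2,2->3,3->4] -> levels [4 9 8 4 3]
Step 4: flows [0=3,1->2,2->3,3->4] -> levels [4 8 8 4 4]
Step 5: flows [0=3,1=2,2->3,3=4] -> levels [4 8 7 5 4]
Step 6: flows [3->0,1->2,2->3,3->4] -> levels [5 7 7 4 5]

Answer: 5 7 7 4 5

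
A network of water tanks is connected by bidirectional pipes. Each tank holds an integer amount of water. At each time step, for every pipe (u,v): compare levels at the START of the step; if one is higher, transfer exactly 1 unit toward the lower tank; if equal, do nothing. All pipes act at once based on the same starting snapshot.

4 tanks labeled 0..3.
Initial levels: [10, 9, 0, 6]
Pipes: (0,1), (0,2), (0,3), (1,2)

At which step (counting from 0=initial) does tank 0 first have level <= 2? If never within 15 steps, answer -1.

Step 1: flows [0->1,0->2,0->3,1->2] -> levels [7 9 2 7]
Step 2: flows [1->0,0->2,0=3,1->2] -> levels [7 7 4 7]
Step 3: flows [0=1,0->2,0=3,1->2] -> levels [6 6 6 7]
Step 4: flows [0=1,0=2,3->0,1=2] -> levels [7 6 6 6]
Step 5: flows [0->1,0->2,0->3,1=2] -> levels [4 7 7 7]
Step 6: flows [1->0,2->0,3->0,1=2] -> levels [7 6 6 6]
  -> period-2 cycle (repeats step 4); tank 0 never drops to <=2
Tank 0 never reaches <=2 within 15 steps

Answer: -1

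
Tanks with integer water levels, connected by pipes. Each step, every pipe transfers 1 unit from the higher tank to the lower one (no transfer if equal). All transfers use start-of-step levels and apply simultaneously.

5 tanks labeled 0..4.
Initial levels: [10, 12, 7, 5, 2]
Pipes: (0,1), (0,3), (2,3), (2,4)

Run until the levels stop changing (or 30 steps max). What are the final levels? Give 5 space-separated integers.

Step 1: flows [1->0,0->3,2->3,2->4] -> levels [10 11 5 7 3]
Step 2: flows [1->0,0->3,3->2,2->4] -> levels [10 10 5 7 4]
Step 3: flows [0=1,0->3,3->2,2->4] -> levels [9 10 5 7 5]
Step 4: flows [1->0,0->3,3->2,2=4] -> levels [9 9 6 7 5]
Step 5: flows [0=1,0->3,3->2,2->4] -> levels [8 9 6 7 6]
Step 6: flows [1->0,0->3,3->2,2=4] -> levels [8 8 7 7 6]
Step 7: flows [0=1,0->3,2=3,2->4] -> levels [7 8 6 8 7]
Step 8: flows [1->0,3->0,3->2,4->2] -> levels [9 7 8 6 6]
Step 9: flows [0->1,0->3,2->3,2->4] -> levels [7 8 6 8 7]
  -> period-2 cycle: step 9 state = step 7 state; never stabilizes
  -> state at step 30: (30-7) mod 2 = 1, same as step 8 -> [9 7 8 6 6]

Answer: 9 7 8 6 6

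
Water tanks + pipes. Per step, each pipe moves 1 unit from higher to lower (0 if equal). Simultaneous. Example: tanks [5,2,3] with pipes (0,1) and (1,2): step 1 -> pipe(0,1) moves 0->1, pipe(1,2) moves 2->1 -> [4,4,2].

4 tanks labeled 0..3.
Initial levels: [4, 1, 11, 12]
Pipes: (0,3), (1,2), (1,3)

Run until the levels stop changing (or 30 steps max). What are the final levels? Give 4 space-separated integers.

Step 1: flows [3->0,2->1,3->1] -> levels [5 3 10 10]
Step 2: flows [3->0,2->1,3->1] -> levels [6 5 9 8]
Step 3: flows [3->0,2->1,3->1] -> levels [7 7 8 6]
Step 4: flows [0->3,2->1,1->3] -> levels [6 7 7 8]
Step 5: flows [3->0,1=2,3->1] -> levels [7 8 7 6]
Step 6: flows [0->3,1->2,1->3] -> levels [6 6 8 8]
Step 7: flows [3->0,2->1,3->1] -> levels [7 8 7 6]
  -> period-2 cycle: step 7 state = step 5 state; never stabilizes
  -> state at step 30: (30-5) mod 2 = 1, same as step 6 -> [6 6 8 8]

Answer: 6 6 8 8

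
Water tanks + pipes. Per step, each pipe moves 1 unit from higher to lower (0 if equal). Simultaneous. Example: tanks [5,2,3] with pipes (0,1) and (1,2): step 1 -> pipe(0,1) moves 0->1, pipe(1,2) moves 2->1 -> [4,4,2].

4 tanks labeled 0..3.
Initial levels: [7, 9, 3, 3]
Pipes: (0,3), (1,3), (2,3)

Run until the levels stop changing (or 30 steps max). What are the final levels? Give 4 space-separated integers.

Step 1: flows [0->3,1->3,2=3] -> levels [6 8 3 5]
Step 2: flows [0->3,1->3,3->2] -> levels [5 7 4 6]
Step 3: flows [3->0,1->3,3->2] -> levels [6 6 5 5]
Step 4: flows [0->3,1->3,2=3] -> levels [5 5 5 7]
Step 5: flows [3->0,3->1,3->2] -> levels [6 6 6 4]
Step 6: flows [0->3,1->3,2->3] -> levels [5 5 5 7]
  -> period-2 cycle: step 6 state = step 4 state; never stabilizes
  -> state at step 30: (30-4) mod 2 = 0, same as step 4 -> [5 5 5 7]

Answer: 5 5 5 7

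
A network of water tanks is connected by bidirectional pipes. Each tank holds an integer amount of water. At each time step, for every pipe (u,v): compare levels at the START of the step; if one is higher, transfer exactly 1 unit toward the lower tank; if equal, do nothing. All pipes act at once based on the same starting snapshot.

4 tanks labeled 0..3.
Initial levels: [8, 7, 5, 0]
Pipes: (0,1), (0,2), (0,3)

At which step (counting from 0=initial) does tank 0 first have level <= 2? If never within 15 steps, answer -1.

Answer: -1

Derivation:
Step 1: flows [0->1,0->2,0->3] -> levels [5 8 6 1]
Step 2: flows [1->0,2->0,0->3] -> levels [6 7 5 2]
Step 3: flows [1->0,0->2,0->3] -> levels [5 6 6 3]
Step 4: flows [1->0,2->0,0->3] -> levels [6 5 5 4]
Step 5: flows [0->1,0->2,0->3] -> levels [3 6 6 5]
Step 6: flows [1->0,2->0,3->0] -> levels [6 5 5 4]
  -> period-2 cycle (repeats step 4); tank 0 never drops to <=2
Tank 0 never reaches <=2 within 15 steps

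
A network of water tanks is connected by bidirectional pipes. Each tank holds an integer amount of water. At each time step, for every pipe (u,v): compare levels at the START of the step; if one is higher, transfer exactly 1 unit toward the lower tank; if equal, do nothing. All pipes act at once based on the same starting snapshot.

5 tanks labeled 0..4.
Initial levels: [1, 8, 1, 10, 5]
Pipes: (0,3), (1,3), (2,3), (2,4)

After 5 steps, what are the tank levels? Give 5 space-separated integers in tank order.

Step 1: flows [3->0,3->1,3->2,4->2] -> levels [2 9 3 7 4]
Step 2: flows [3->0,1->3,3->2,4->2] -> levels [3 8 5 6 3]
Step 3: flows [3->0,1->3,3->2,2->4] -> levels [4 7 5 5 4]
Step 4: flows [3->0,1->3,2=3,2->4] -> levels [5 6 4 5 5]
Step 5: flows [0=3,1->3,3->2,4->2] -> levels [5 5 6 5 4]

Answer: 5 5 6 5 4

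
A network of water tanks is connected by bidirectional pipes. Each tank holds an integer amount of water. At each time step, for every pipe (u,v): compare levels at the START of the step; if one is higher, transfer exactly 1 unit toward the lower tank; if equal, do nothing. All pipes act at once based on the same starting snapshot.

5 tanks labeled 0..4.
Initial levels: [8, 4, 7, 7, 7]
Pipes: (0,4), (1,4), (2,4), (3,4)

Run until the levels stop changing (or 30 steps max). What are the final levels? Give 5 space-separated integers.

Step 1: flows [0->4,4->1,2=4,3=4] -> levels [7 5 7 7 7]
Step 2: flows [0=4,4->1,2=4,3=4] -> levels [7 6 7 7 6]
Step 3: flows [0->4,1=4,2->4,3->4] -> levels [6 6 6 6 9]
Step 4: flows [4->0,4->1,4->2,4->3] -> levels [7 7 7 7 5]
Step 5: flows [0->4,1->4,2->4,3->4] -> levels [6 6 6 6 9]
  -> period-2 cycle: step 5 state = step 3 state; never stabilizes
  -> state at step 30: (30-3) mod 2 = 1, same as step 4 -> [7 7 7 7 5]

Answer: 7 7 7 7 5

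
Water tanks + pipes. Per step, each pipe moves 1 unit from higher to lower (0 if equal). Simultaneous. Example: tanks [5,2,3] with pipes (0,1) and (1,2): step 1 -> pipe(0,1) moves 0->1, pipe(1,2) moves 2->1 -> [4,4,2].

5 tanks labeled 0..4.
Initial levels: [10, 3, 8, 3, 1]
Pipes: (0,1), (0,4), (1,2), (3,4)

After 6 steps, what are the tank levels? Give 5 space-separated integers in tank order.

Answer: 4 6 6 4 5

Derivation:
Step 1: flows [0->1,0->4,2->1,3->4] -> levels [8 5 7 2 3]
Step 2: flows [0->1,0->4,2->1,4->3] -> levels [6 7 6 3 3]
Step 3: flows [1->0,0->4,1->2,3=4] -> levels [6 5 7 3 4]
Step 4: flows [0->1,0->4,2->1,4->3] -> levels [4 7 6 4 4]
Step 5: flows [1->0,0=4,1->2,3=4] -> levels [5 5 7 4 4]
Step 6: flows [0=1,0->4,2->1,3=4] -> levels [4 6 6 4 5]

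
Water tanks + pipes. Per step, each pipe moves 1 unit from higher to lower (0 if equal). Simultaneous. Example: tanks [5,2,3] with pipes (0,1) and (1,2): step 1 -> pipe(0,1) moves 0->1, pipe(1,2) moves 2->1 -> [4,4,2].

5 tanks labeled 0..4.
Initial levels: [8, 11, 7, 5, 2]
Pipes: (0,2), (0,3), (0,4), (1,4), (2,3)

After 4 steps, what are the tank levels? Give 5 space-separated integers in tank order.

Step 1: flows [0->2,0->3,0->4,1->4,2->3] -> levels [5 10 7 7 4]
Step 2: flows [2->0,3->0,0->4,1->4,2=3] -> levels [6 9 6 6 6]
Step 3: flows [0=2,0=3,0=4,1->4,2=3] -> levels [6 8 6 6 7]
Step 4: flows [0=2,0=3,4->0,1->4,2=3] -> levels [7 7 6 6 7]

Answer: 7 7 6 6 7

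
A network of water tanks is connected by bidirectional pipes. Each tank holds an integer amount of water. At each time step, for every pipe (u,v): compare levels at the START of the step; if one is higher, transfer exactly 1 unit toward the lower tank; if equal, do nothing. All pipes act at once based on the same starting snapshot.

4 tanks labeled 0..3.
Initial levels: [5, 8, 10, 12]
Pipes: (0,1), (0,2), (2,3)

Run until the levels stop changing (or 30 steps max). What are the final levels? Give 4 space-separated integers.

Answer: 10 8 8 9

Derivation:
Step 1: flows [1->0,2->0,3->2] -> levels [7 7 10 11]
Step 2: flows [0=1,2->0,3->2] -> levels [8 7 10 10]
Step 3: flows [0->1,2->0,2=3] -> levels [8 8 9 10]
Step 4: flows [0=1,2->0,3->2] -> levels [9 8 9 9]
Step 5: flows [0->1,0=2,2=3] -> levels [8 9 9 9]
Step 6: flows [1->0,2->0,2=3] -> levels [10 8 8 9]
Step 7: flows [0->1,0->2,3->2] -> levels [8 9 10 8]
Step 8: flows [1->0,2->0,2->3] -> levels [10 8 8 9]
  -> period-2 cycle: step 8 state = step 6 state; never stabilizes
  -> state at step 30: (30-6) mod 2 = 0, same as step 6 -> [10 8 8 9]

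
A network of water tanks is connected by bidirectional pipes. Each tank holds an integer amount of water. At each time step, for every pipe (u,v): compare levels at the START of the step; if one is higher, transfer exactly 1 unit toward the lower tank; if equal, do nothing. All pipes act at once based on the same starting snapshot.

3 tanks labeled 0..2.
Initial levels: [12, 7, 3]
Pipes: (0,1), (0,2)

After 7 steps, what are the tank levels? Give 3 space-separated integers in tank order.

Step 1: flows [0->1,0->2] -> levels [10 8 4]
Step 2: flows [0->1,0->2] -> levels [8 9 5]
Step 3: flows [1->0,0->2] -> levels [8 8 6]
Step 4: flows [0=1,0->2] -> levels [7 8 7]
Step 5: flows [1->0,0=2] -> levels [8 7 7]
Step 6: flows [0->1,0->2] -> levels [6 8 8]
Step 7: flows [1->0,2->0] -> levels [8 7 7]

Answer: 8 7 7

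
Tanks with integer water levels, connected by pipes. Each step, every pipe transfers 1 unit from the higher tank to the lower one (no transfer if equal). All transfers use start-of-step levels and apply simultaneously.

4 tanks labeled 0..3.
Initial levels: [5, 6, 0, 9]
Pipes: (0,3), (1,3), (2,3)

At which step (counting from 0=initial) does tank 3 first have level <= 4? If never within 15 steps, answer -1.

Step 1: flows [3->0,3->1,3->2] -> levels [6 7 1 6]
Step 2: flows [0=3,1->3,3->2] -> levels [6 6 2 6]
Step 3: flows [0=3,1=3,3->2] -> levels [6 6 3 5]
Step 4: flows [0->3,1->3,3->2] -> levels [5 5 4 6]
Step 5: flows [3->0,3->1,3->2] -> levels [6 6 5 3]
Tank 3 first reaches <=4 at step 5

Answer: 5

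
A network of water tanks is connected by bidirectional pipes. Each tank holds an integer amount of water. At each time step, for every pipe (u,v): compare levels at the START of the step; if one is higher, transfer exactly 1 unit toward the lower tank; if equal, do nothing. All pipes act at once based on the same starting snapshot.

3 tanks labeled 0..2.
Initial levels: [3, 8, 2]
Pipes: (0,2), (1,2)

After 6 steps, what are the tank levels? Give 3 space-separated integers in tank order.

Step 1: flows [0->2,1->2] -> levels [2 7 4]
Step 2: flows [2->0,1->2] -> levels [3 6 4]
Step 3: flows [2->0,1->2] -> levels [4 5 4]
Step 4: flows [0=2,1->2] -> levels [4 4 5]
Step 5: flows [2->0,2->1] -> levels [5 5 3]
Step 6: flows [0->2,1->2] -> levels [4 4 5]

Answer: 4 4 5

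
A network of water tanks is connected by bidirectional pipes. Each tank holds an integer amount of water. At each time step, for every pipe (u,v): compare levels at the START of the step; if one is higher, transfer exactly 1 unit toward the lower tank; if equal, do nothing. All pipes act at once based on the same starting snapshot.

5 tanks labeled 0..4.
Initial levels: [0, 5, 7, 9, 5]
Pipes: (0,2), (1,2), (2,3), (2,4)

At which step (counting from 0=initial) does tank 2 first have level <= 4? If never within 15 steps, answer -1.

Answer: 3

Derivation:
Step 1: flows [2->0,2->1,3->2,2->4] -> levels [1 6 5 8 6]
Step 2: flows [2->0,1->2,3->2,4->2] -> levels [2 5 7 7 5]
Step 3: flows [2->0,2->1,2=3,2->4] -> levels [3 6 4 7 6]
Tank 2 first reaches <=4 at step 3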